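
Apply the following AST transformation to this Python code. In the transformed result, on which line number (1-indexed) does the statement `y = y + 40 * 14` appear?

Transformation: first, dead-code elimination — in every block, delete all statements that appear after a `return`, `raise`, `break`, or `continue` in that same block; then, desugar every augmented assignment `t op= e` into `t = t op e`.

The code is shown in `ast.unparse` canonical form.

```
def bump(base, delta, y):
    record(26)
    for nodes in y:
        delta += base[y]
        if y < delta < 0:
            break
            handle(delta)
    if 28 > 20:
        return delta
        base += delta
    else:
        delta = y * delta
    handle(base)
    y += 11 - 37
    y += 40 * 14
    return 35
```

Transformed code:
def bump(base, delta, y):
    record(26)
    for nodes in y:
        delta = delta + base[y]
        if y < delta < 0:
            break
    if 28 > 20:
        return delta
    else:
        delta = y * delta
    handle(base)
    y = y + (11 - 37)
    y = y + 40 * 14
    return 35

13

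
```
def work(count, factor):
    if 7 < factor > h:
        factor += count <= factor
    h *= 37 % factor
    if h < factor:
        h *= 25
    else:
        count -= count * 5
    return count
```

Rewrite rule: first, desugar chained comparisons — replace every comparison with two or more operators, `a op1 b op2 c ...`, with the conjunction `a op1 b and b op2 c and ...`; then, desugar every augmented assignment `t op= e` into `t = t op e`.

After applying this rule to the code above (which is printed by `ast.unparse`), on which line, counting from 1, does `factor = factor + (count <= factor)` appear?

3

Transformed code:
def work(count, factor):
    if 7 < factor and factor > h:
        factor = factor + (count <= factor)
    h = h * (37 % factor)
    if h < factor:
        h = h * 25
    else:
        count = count - count * 5
    return count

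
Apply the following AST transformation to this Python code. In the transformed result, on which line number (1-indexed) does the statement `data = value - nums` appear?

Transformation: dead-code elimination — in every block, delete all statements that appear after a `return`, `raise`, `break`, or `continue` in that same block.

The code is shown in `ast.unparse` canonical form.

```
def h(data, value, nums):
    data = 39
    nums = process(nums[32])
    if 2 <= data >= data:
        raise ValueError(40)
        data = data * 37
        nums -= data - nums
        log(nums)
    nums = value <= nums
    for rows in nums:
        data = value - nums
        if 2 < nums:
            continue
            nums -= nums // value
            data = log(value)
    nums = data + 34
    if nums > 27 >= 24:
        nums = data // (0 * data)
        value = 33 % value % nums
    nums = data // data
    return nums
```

8

Transformed code:
def h(data, value, nums):
    data = 39
    nums = process(nums[32])
    if 2 <= data >= data:
        raise ValueError(40)
    nums = value <= nums
    for rows in nums:
        data = value - nums
        if 2 < nums:
            continue
    nums = data + 34
    if nums > 27 >= 24:
        nums = data // (0 * data)
        value = 33 % value % nums
    nums = data // data
    return nums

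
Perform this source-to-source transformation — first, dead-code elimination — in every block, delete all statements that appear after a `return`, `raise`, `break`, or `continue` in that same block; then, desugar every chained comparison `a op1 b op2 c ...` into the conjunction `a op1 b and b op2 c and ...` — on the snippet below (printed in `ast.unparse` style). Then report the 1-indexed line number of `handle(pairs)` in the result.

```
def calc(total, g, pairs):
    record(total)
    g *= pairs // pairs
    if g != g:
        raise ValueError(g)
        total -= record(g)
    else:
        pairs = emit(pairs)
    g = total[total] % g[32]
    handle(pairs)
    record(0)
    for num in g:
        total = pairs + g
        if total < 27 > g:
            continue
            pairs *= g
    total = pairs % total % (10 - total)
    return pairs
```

Transformed code:
def calc(total, g, pairs):
    record(total)
    g *= pairs // pairs
    if g != g:
        raise ValueError(g)
    else:
        pairs = emit(pairs)
    g = total[total] % g[32]
    handle(pairs)
    record(0)
    for num in g:
        total = pairs + g
        if total < 27 and 27 > g:
            continue
    total = pairs % total % (10 - total)
    return pairs

9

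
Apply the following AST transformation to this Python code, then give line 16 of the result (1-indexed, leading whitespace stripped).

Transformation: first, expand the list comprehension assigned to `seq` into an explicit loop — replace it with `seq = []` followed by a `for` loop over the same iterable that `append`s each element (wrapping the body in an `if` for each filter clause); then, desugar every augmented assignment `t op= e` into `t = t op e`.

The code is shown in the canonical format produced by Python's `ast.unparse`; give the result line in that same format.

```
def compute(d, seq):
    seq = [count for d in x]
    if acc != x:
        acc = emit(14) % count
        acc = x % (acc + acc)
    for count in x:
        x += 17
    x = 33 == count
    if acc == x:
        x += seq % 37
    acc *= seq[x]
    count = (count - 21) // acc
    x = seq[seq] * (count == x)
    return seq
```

Transformed code:
def compute(d, seq):
    seq = []
    for d in x:
        seq.append(count)
    if acc != x:
        acc = emit(14) % count
        acc = x % (acc + acc)
    for count in x:
        x = x + 17
    x = 33 == count
    if acc == x:
        x = x + seq % 37
    acc = acc * seq[x]
    count = (count - 21) // acc
    x = seq[seq] * (count == x)
    return seq

return seq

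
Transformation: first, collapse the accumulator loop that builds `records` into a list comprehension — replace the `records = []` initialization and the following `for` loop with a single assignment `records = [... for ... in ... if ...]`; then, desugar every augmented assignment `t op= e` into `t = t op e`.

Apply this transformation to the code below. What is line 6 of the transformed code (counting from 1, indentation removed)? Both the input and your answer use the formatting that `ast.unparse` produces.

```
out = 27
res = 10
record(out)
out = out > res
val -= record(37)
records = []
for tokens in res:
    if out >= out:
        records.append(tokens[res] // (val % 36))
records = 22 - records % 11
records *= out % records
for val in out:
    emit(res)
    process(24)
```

Transformed code:
out = 27
res = 10
record(out)
out = out > res
val = val - record(37)
records = [tokens[res] // (val % 36) for tokens in res if out >= out]
records = 22 - records % 11
records = records * (out % records)
for val in out:
    emit(res)
    process(24)

records = [tokens[res] // (val % 36) for tokens in res if out >= out]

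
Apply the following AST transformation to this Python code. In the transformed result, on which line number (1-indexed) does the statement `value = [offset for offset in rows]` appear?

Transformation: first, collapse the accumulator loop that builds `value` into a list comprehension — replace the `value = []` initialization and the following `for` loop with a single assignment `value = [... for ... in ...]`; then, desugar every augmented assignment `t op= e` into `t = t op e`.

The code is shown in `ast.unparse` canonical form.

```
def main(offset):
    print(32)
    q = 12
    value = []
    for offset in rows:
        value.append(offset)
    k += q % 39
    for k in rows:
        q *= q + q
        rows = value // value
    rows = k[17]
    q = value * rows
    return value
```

Transformed code:
def main(offset):
    print(32)
    q = 12
    value = [offset for offset in rows]
    k = k + q % 39
    for k in rows:
        q = q * (q + q)
        rows = value // value
    rows = k[17]
    q = value * rows
    return value

4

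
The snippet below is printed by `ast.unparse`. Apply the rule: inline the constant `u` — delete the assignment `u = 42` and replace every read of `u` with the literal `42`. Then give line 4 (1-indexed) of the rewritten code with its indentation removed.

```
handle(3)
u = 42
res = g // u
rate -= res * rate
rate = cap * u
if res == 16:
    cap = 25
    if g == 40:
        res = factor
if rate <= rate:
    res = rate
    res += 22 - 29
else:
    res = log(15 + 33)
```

rate = cap * 42

Transformed code:
handle(3)
res = g // 42
rate -= res * rate
rate = cap * 42
if res == 16:
    cap = 25
    if g == 40:
        res = factor
if rate <= rate:
    res = rate
    res += 22 - 29
else:
    res = log(15 + 33)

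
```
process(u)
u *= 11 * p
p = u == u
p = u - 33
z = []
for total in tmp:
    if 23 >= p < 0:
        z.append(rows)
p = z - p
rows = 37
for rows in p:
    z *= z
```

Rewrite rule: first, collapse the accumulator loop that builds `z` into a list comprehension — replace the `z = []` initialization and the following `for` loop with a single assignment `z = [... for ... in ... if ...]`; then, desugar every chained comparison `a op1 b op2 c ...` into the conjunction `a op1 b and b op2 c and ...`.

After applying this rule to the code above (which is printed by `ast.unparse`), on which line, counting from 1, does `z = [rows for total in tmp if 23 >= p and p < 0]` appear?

Transformed code:
process(u)
u *= 11 * p
p = u == u
p = u - 33
z = [rows for total in tmp if 23 >= p and p < 0]
p = z - p
rows = 37
for rows in p:
    z *= z

5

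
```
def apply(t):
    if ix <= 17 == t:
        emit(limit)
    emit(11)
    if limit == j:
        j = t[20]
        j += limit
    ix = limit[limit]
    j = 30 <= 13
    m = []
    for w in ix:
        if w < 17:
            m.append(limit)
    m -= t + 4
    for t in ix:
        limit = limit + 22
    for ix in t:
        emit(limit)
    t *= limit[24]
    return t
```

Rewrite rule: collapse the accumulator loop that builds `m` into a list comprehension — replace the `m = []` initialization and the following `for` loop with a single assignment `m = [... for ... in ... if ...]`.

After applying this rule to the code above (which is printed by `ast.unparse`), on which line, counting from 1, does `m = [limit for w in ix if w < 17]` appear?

10

Transformed code:
def apply(t):
    if ix <= 17 == t:
        emit(limit)
    emit(11)
    if limit == j:
        j = t[20]
        j += limit
    ix = limit[limit]
    j = 30 <= 13
    m = [limit for w in ix if w < 17]
    m -= t + 4
    for t in ix:
        limit = limit + 22
    for ix in t:
        emit(limit)
    t *= limit[24]
    return t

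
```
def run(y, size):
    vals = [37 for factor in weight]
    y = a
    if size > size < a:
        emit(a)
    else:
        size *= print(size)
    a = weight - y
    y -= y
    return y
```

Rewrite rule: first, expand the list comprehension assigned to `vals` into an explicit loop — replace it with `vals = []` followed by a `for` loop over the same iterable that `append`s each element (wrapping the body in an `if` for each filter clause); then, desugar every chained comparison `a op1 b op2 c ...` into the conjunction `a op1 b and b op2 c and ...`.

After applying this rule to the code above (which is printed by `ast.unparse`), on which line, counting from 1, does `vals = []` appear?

Transformed code:
def run(y, size):
    vals = []
    for factor in weight:
        vals.append(37)
    y = a
    if size > size and size < a:
        emit(a)
    else:
        size *= print(size)
    a = weight - y
    y -= y
    return y

2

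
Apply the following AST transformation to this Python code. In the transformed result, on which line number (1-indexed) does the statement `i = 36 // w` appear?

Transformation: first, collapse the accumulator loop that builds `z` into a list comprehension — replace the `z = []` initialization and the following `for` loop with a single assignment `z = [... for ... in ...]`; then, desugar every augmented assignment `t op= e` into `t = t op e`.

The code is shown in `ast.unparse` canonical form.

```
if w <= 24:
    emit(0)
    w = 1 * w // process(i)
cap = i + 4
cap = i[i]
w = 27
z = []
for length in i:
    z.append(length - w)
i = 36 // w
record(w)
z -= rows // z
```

8

Transformed code:
if w <= 24:
    emit(0)
    w = 1 * w // process(i)
cap = i + 4
cap = i[i]
w = 27
z = [length - w for length in i]
i = 36 // w
record(w)
z = z - rows // z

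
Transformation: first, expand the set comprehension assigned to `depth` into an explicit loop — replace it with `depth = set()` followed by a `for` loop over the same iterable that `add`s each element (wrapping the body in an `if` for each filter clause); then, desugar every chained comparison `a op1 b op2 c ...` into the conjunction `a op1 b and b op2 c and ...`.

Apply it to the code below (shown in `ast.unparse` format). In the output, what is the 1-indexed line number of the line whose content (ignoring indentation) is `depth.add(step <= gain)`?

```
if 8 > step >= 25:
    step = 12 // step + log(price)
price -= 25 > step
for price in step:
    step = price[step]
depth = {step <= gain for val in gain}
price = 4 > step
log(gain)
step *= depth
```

8

Transformed code:
if 8 > step and step >= 25:
    step = 12 // step + log(price)
price -= 25 > step
for price in step:
    step = price[step]
depth = set()
for val in gain:
    depth.add(step <= gain)
price = 4 > step
log(gain)
step *= depth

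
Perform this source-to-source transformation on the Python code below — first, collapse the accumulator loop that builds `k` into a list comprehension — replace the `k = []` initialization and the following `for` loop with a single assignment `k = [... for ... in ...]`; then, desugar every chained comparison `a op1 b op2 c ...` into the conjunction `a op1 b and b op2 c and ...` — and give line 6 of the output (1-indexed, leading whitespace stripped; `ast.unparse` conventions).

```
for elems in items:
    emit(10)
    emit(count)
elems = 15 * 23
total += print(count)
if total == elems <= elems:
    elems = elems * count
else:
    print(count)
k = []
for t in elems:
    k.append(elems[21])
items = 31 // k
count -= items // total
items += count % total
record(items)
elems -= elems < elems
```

if total == elems and elems <= elems:

Transformed code:
for elems in items:
    emit(10)
    emit(count)
elems = 15 * 23
total += print(count)
if total == elems and elems <= elems:
    elems = elems * count
else:
    print(count)
k = [elems[21] for t in elems]
items = 31 // k
count -= items // total
items += count % total
record(items)
elems -= elems < elems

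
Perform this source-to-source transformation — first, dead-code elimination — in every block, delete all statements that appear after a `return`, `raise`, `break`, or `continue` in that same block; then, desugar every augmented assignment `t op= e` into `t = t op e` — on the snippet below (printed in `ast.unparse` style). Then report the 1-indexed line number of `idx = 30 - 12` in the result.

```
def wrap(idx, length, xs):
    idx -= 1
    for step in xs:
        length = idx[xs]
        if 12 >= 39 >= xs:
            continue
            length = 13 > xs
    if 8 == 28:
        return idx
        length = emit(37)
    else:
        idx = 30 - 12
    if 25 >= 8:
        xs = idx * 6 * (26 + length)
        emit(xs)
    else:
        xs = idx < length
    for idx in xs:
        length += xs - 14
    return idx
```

Transformed code:
def wrap(idx, length, xs):
    idx = idx - 1
    for step in xs:
        length = idx[xs]
        if 12 >= 39 >= xs:
            continue
    if 8 == 28:
        return idx
    else:
        idx = 30 - 12
    if 25 >= 8:
        xs = idx * 6 * (26 + length)
        emit(xs)
    else:
        xs = idx < length
    for idx in xs:
        length = length + (xs - 14)
    return idx

10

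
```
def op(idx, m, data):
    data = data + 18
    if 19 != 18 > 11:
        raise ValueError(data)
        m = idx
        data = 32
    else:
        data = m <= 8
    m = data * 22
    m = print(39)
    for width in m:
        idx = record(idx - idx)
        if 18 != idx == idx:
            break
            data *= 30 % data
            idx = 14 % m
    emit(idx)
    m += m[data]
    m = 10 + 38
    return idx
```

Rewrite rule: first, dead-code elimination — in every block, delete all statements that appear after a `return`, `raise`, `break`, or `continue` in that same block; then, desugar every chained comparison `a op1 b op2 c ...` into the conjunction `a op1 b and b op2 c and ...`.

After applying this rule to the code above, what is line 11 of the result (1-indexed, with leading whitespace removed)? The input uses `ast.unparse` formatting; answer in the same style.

Transformed code:
def op(idx, m, data):
    data = data + 18
    if 19 != 18 and 18 > 11:
        raise ValueError(data)
    else:
        data = m <= 8
    m = data * 22
    m = print(39)
    for width in m:
        idx = record(idx - idx)
        if 18 != idx and idx == idx:
            break
    emit(idx)
    m += m[data]
    m = 10 + 38
    return idx

if 18 != idx and idx == idx:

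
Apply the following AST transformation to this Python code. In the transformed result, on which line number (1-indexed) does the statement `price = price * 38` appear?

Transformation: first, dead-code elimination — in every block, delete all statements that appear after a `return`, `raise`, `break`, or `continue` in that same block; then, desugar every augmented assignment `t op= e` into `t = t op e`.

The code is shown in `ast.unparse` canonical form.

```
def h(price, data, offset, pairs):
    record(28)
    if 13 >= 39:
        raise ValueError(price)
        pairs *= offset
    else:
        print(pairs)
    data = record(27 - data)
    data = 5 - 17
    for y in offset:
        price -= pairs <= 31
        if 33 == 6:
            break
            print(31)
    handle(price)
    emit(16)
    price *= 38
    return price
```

15

Transformed code:
def h(price, data, offset, pairs):
    record(28)
    if 13 >= 39:
        raise ValueError(price)
    else:
        print(pairs)
    data = record(27 - data)
    data = 5 - 17
    for y in offset:
        price = price - (pairs <= 31)
        if 33 == 6:
            break
    handle(price)
    emit(16)
    price = price * 38
    return price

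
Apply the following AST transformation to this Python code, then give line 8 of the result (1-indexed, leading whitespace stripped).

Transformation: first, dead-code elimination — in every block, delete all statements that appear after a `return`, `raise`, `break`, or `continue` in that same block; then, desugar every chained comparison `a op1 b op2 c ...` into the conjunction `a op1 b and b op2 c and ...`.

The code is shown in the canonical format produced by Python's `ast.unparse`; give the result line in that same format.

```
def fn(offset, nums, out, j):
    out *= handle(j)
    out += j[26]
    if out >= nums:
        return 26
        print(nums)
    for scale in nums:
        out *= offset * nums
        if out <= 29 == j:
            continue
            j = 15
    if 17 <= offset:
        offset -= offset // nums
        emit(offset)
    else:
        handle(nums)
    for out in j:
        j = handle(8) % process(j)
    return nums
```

Transformed code:
def fn(offset, nums, out, j):
    out *= handle(j)
    out += j[26]
    if out >= nums:
        return 26
    for scale in nums:
        out *= offset * nums
        if out <= 29 and 29 == j:
            continue
    if 17 <= offset:
        offset -= offset // nums
        emit(offset)
    else:
        handle(nums)
    for out in j:
        j = handle(8) % process(j)
    return nums

if out <= 29 and 29 == j:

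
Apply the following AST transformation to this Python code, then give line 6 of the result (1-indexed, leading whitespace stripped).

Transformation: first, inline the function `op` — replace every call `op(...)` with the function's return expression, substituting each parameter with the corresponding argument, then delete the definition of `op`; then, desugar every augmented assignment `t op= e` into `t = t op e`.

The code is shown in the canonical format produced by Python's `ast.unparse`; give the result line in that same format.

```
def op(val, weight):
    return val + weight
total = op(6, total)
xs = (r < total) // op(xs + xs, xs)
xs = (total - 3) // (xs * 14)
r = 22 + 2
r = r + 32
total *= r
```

Transformed code:
total = 6 + total
xs = (r < total) // (xs + xs + xs)
xs = (total - 3) // (xs * 14)
r = 22 + 2
r = r + 32
total = total * r

total = total * r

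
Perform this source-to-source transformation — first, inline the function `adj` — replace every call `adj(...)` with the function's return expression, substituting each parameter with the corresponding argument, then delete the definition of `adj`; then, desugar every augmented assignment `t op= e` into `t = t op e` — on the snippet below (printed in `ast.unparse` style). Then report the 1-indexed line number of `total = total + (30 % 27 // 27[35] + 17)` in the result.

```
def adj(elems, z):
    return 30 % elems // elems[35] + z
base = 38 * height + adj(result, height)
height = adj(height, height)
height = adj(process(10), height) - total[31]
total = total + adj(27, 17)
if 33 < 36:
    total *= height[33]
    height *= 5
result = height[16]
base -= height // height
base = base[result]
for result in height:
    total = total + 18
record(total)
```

Transformed code:
base = 38 * height + (30 % result // result[35] + height)
height = 30 % height // height[35] + height
height = 30 % process(10) // process(10)[35] + height - total[31]
total = total + (30 % 27 // 27[35] + 17)
if 33 < 36:
    total = total * height[33]
    height = height * 5
result = height[16]
base = base - height // height
base = base[result]
for result in height:
    total = total + 18
record(total)

4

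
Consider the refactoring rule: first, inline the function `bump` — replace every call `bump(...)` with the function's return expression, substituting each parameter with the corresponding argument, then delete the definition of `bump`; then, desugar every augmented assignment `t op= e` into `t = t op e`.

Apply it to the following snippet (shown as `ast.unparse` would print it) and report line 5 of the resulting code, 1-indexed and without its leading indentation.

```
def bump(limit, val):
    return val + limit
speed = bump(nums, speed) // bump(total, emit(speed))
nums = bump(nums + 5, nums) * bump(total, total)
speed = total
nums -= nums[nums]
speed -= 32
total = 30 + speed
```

Transformed code:
speed = (speed + nums) // (emit(speed) + total)
nums = (nums + (nums + 5)) * (total + total)
speed = total
nums = nums - nums[nums]
speed = speed - 32
total = 30 + speed

speed = speed - 32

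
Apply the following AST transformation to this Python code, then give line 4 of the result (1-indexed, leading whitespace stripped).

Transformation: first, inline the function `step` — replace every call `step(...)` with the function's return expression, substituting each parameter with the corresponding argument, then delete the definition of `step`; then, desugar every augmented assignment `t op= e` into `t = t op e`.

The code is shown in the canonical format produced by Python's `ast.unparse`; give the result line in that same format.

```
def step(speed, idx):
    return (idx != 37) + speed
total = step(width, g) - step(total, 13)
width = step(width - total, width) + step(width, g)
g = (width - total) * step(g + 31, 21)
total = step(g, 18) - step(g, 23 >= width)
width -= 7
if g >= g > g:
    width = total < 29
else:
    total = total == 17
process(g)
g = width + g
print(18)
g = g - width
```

total = (18 != 37) + g - (((23 >= width) != 37) + g)

Transformed code:
total = (g != 37) + width - ((13 != 37) + total)
width = (width != 37) + (width - total) + ((g != 37) + width)
g = (width - total) * ((21 != 37) + (g + 31))
total = (18 != 37) + g - (((23 >= width) != 37) + g)
width = width - 7
if g >= g > g:
    width = total < 29
else:
    total = total == 17
process(g)
g = width + g
print(18)
g = g - width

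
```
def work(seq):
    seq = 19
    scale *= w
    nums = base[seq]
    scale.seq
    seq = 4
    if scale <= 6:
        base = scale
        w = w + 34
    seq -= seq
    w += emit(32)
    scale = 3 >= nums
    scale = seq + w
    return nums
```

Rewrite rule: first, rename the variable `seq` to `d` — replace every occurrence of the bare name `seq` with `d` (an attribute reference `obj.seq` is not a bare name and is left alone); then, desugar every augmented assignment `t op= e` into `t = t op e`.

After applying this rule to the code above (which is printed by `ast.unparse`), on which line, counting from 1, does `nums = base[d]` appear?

Transformed code:
def work(d):
    d = 19
    scale = scale * w
    nums = base[d]
    scale.seq
    d = 4
    if scale <= 6:
        base = scale
        w = w + 34
    d = d - d
    w = w + emit(32)
    scale = 3 >= nums
    scale = d + w
    return nums

4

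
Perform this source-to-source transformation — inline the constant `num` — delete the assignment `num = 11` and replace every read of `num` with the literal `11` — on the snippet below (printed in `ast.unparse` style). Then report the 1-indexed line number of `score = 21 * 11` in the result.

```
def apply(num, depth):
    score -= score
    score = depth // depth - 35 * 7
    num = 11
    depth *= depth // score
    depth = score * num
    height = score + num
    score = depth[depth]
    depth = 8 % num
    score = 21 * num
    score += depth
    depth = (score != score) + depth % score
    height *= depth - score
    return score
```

9

Transformed code:
def apply(num, depth):
    score -= score
    score = depth // depth - 35 * 7
    depth *= depth // score
    depth = score * 11
    height = score + 11
    score = depth[depth]
    depth = 8 % 11
    score = 21 * 11
    score += depth
    depth = (score != score) + depth % score
    height *= depth - score
    return score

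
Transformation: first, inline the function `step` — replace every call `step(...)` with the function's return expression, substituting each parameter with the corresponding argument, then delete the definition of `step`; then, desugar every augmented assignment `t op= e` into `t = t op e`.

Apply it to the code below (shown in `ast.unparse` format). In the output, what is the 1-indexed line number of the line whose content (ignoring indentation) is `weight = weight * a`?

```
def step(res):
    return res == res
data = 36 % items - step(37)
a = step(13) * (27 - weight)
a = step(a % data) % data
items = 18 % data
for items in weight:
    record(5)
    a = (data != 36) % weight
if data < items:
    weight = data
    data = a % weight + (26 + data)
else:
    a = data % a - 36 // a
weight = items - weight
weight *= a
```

14

Transformed code:
data = 36 % items - (37 == 37)
a = (13 == 13) * (27 - weight)
a = (a % data == a % data) % data
items = 18 % data
for items in weight:
    record(5)
    a = (data != 36) % weight
if data < items:
    weight = data
    data = a % weight + (26 + data)
else:
    a = data % a - 36 // a
weight = items - weight
weight = weight * a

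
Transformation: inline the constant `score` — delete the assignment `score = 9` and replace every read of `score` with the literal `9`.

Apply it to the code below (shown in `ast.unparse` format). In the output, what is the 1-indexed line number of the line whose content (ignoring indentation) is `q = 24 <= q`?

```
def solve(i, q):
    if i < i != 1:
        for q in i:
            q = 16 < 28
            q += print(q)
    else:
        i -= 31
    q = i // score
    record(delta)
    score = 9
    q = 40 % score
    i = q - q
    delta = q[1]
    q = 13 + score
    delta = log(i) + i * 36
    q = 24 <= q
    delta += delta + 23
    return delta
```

15

Transformed code:
def solve(i, q):
    if i < i != 1:
        for q in i:
            q = 16 < 28
            q += print(q)
    else:
        i -= 31
    q = i // 9
    record(delta)
    q = 40 % 9
    i = q - q
    delta = q[1]
    q = 13 + 9
    delta = log(i) + i * 36
    q = 24 <= q
    delta += delta + 23
    return delta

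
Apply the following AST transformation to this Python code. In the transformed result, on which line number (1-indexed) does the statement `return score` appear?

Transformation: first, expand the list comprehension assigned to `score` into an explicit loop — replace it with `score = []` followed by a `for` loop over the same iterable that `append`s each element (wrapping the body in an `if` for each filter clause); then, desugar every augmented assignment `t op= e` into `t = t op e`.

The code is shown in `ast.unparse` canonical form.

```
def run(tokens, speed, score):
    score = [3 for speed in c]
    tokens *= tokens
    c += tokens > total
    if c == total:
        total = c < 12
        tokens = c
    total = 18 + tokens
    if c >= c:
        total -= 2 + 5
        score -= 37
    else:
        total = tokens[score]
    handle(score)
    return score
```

17

Transformed code:
def run(tokens, speed, score):
    score = []
    for speed in c:
        score.append(3)
    tokens = tokens * tokens
    c = c + (tokens > total)
    if c == total:
        total = c < 12
        tokens = c
    total = 18 + tokens
    if c >= c:
        total = total - (2 + 5)
        score = score - 37
    else:
        total = tokens[score]
    handle(score)
    return score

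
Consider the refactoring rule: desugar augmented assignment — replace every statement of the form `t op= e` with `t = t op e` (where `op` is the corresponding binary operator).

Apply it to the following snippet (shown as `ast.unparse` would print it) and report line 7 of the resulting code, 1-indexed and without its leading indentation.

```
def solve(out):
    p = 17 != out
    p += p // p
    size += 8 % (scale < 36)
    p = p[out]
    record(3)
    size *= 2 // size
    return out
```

size = size * (2 // size)

Transformed code:
def solve(out):
    p = 17 != out
    p = p + p // p
    size = size + 8 % (scale < 36)
    p = p[out]
    record(3)
    size = size * (2 // size)
    return out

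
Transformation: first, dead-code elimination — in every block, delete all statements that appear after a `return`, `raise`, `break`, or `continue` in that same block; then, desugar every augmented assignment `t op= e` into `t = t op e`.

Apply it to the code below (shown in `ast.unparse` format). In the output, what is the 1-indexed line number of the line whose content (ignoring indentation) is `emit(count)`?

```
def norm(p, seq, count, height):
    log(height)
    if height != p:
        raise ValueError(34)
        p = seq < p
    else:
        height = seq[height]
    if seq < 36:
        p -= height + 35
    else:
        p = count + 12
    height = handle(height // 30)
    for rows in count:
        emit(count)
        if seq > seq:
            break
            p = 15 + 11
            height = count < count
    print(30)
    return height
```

13

Transformed code:
def norm(p, seq, count, height):
    log(height)
    if height != p:
        raise ValueError(34)
    else:
        height = seq[height]
    if seq < 36:
        p = p - (height + 35)
    else:
        p = count + 12
    height = handle(height // 30)
    for rows in count:
        emit(count)
        if seq > seq:
            break
    print(30)
    return height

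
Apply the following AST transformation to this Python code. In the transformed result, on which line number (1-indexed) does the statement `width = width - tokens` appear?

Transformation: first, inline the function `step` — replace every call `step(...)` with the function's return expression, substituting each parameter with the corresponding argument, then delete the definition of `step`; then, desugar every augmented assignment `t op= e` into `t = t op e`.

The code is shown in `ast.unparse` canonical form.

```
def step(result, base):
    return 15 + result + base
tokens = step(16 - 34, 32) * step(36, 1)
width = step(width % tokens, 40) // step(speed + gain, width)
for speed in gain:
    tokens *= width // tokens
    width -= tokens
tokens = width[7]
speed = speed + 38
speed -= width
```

Transformed code:
tokens = (15 + (16 - 34) + 32) * (15 + 36 + 1)
width = (15 + width % tokens + 40) // (15 + (speed + gain) + width)
for speed in gain:
    tokens = tokens * (width // tokens)
    width = width - tokens
tokens = width[7]
speed = speed + 38
speed = speed - width

5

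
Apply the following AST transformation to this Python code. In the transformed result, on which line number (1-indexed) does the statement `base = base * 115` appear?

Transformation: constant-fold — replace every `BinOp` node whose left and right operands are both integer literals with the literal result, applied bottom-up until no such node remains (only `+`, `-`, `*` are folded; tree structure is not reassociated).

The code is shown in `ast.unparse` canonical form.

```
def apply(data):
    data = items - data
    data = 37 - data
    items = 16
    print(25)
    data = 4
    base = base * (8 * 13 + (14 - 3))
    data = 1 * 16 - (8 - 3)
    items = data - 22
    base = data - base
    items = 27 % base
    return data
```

Transformed code:
def apply(data):
    data = items - data
    data = 37 - data
    items = 16
    print(25)
    data = 4
    base = base * 115
    data = 11
    items = data - 22
    base = data - base
    items = 27 % base
    return data

7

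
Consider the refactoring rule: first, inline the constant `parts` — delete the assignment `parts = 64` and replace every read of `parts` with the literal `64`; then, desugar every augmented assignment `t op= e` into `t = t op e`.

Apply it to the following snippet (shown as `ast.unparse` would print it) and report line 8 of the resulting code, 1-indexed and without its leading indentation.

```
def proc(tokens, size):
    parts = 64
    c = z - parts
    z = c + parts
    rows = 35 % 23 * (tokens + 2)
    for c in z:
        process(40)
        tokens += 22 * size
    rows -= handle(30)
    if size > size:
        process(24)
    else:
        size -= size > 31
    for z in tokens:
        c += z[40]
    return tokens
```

Transformed code:
def proc(tokens, size):
    c = z - 64
    z = c + 64
    rows = 35 % 23 * (tokens + 2)
    for c in z:
        process(40)
        tokens = tokens + 22 * size
    rows = rows - handle(30)
    if size > size:
        process(24)
    else:
        size = size - (size > 31)
    for z in tokens:
        c = c + z[40]
    return tokens

rows = rows - handle(30)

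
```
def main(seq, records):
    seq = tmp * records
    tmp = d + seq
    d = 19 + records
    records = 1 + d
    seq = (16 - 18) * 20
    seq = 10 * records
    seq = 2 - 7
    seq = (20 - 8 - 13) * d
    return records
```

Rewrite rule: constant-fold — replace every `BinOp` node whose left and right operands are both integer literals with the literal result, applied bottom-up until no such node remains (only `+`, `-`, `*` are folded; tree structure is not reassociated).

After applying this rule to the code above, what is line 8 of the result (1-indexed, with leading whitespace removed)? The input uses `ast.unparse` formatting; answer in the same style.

seq = -5

Transformed code:
def main(seq, records):
    seq = tmp * records
    tmp = d + seq
    d = 19 + records
    records = 1 + d
    seq = -40
    seq = 10 * records
    seq = -5
    seq = -1 * d
    return records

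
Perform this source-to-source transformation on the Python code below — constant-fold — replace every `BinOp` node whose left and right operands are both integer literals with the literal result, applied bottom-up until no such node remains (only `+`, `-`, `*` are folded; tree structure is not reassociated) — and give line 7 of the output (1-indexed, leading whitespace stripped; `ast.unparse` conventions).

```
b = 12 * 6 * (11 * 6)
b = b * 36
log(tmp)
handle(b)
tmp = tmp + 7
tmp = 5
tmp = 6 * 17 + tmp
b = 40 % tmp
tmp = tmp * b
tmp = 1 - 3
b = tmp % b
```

tmp = 102 + tmp

Transformed code:
b = 4752
b = b * 36
log(tmp)
handle(b)
tmp = tmp + 7
tmp = 5
tmp = 102 + tmp
b = 40 % tmp
tmp = tmp * b
tmp = -2
b = tmp % b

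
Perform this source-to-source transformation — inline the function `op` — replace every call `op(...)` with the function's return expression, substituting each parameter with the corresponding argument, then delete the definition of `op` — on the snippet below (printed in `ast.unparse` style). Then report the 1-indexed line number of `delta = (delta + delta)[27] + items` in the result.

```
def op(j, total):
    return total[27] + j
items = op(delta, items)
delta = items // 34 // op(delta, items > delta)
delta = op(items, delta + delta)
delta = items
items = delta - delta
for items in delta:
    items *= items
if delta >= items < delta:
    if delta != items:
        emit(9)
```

Transformed code:
items = items[27] + delta
delta = items // 34 // ((items > delta)[27] + delta)
delta = (delta + delta)[27] + items
delta = items
items = delta - delta
for items in delta:
    items *= items
if delta >= items < delta:
    if delta != items:
        emit(9)

3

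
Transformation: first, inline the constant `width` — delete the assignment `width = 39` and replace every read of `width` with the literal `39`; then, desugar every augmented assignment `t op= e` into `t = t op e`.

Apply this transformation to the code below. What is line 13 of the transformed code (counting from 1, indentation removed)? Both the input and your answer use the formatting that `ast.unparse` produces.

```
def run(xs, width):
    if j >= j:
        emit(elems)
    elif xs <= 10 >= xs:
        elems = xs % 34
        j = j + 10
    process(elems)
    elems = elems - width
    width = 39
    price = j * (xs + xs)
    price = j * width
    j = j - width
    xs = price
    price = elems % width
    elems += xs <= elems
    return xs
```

Transformed code:
def run(xs, width):
    if j >= j:
        emit(elems)
    elif xs <= 10 >= xs:
        elems = xs % 34
        j = j + 10
    process(elems)
    elems = elems - 39
    price = j * (xs + xs)
    price = j * 39
    j = j - 39
    xs = price
    price = elems % 39
    elems = elems + (xs <= elems)
    return xs

price = elems % 39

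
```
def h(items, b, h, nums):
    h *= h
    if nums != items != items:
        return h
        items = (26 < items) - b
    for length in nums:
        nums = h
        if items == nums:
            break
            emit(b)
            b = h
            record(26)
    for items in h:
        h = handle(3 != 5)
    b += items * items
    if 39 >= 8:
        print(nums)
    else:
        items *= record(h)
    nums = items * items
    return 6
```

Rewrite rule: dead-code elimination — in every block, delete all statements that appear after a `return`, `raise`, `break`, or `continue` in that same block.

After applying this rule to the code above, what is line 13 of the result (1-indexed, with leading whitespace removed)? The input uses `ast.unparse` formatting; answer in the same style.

print(nums)

Transformed code:
def h(items, b, h, nums):
    h *= h
    if nums != items != items:
        return h
    for length in nums:
        nums = h
        if items == nums:
            break
    for items in h:
        h = handle(3 != 5)
    b += items * items
    if 39 >= 8:
        print(nums)
    else:
        items *= record(h)
    nums = items * items
    return 6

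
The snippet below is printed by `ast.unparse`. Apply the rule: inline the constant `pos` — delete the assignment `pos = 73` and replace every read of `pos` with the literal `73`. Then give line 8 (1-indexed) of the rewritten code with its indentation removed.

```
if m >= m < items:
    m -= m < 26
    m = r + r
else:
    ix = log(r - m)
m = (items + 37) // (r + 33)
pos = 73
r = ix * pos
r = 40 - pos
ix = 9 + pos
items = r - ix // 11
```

r = 40 - 73

Transformed code:
if m >= m < items:
    m -= m < 26
    m = r + r
else:
    ix = log(r - m)
m = (items + 37) // (r + 33)
r = ix * 73
r = 40 - 73
ix = 9 + 73
items = r - ix // 11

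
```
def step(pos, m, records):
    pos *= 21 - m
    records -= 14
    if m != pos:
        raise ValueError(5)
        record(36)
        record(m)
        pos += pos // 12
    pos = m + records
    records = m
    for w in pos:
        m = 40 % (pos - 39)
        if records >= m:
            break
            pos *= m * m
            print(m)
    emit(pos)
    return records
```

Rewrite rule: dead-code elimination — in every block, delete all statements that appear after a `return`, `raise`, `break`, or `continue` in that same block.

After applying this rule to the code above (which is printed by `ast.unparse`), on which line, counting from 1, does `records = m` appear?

Transformed code:
def step(pos, m, records):
    pos *= 21 - m
    records -= 14
    if m != pos:
        raise ValueError(5)
    pos = m + records
    records = m
    for w in pos:
        m = 40 % (pos - 39)
        if records >= m:
            break
    emit(pos)
    return records

7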